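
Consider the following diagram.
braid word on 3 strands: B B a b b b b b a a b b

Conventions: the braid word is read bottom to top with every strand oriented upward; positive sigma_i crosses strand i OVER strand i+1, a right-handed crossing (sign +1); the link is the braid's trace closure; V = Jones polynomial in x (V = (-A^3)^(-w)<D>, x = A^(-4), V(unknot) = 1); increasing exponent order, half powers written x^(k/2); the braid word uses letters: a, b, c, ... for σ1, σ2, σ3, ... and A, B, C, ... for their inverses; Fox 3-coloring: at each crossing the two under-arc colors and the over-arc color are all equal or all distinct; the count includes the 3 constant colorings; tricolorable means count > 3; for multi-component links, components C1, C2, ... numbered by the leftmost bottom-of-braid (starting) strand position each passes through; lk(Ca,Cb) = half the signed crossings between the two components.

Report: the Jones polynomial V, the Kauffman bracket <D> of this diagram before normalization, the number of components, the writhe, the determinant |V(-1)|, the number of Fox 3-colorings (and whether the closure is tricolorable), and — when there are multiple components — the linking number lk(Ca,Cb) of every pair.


Jones polynomial: V(x) = x^3 + 2x^5 - 2x^6 + 2x^7 - 3x^8 + 2x^9 - 2x^10 + x^11
<D> = A^-20 - 2A^-16 + 2A^-12 - 3A^-8 + 2A^-4 - 2 + 2A^4 + A^12; writhe +8
components 1, writhe +8 (12 crossings)
3-colorings: 9 of 3^12, det 15 — tricolorable
note: V spans 8 powers of x: at least 8 crossings in any diagram


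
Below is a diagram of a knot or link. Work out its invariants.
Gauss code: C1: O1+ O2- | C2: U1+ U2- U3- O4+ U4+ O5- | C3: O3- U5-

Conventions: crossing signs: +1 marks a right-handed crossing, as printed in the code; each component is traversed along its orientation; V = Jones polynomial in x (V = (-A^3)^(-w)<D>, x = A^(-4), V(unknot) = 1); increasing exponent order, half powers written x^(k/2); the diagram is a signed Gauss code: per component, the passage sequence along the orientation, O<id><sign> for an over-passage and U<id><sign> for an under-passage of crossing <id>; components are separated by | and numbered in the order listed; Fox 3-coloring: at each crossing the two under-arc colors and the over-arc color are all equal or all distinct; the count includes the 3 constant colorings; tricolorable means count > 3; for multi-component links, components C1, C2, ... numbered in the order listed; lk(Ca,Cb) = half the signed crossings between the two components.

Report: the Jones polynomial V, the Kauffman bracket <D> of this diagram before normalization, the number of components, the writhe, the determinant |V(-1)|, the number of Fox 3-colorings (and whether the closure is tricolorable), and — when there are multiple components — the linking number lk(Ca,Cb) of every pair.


V = x^-3 + x^-2 + x^-1 + 1
<D> = -A^-3 - A - A^5 - A^9 (w = -1)
3 components over 5 crossings, w = -1
lk(C1,C2): 0
lk(C1,C3) = 0
linking number lk(C2,C3) = -1
9 Fox colorings among 3^6, |V(-1)| = 0: tricolorable
why: span 3 respects span(V) <= c + mu - 1 = 7 for this 3-component diagram


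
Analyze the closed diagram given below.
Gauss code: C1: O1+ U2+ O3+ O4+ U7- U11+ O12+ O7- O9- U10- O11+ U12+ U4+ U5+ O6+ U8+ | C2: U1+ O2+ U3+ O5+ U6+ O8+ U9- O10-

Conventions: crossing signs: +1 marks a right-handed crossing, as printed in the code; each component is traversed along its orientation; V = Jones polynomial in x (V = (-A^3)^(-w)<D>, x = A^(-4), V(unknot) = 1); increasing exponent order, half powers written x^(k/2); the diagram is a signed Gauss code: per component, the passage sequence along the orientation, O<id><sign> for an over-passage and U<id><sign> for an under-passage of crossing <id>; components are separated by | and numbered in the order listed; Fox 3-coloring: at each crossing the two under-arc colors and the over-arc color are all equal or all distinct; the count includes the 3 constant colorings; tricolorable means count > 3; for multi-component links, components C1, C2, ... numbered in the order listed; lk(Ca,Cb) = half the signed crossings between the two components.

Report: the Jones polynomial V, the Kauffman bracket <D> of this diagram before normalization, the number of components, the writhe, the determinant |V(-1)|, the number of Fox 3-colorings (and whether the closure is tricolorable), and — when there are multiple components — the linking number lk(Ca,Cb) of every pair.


Jones polynomial: V(x) = -x^(1/2) + x^(3/2) - 2x^(5/2) + 2x^(7/2) - 2x^(9/2) + x^(11/2) - 2x^(13/2) + x^(15/2)
<D> = A^-12 - 2A^-8 + A^-4 - 2 + 2A^4 - 2A^8 + A^12 - A^16; writhe +6
components 2, writhe +6 (12 crossings)
linking number lk(C1,C2) = +2
3-colorings: 9 of 3^12, det 12 — tricolorable
note: the span of V is 7, within the link bound 12 + 2 - 1


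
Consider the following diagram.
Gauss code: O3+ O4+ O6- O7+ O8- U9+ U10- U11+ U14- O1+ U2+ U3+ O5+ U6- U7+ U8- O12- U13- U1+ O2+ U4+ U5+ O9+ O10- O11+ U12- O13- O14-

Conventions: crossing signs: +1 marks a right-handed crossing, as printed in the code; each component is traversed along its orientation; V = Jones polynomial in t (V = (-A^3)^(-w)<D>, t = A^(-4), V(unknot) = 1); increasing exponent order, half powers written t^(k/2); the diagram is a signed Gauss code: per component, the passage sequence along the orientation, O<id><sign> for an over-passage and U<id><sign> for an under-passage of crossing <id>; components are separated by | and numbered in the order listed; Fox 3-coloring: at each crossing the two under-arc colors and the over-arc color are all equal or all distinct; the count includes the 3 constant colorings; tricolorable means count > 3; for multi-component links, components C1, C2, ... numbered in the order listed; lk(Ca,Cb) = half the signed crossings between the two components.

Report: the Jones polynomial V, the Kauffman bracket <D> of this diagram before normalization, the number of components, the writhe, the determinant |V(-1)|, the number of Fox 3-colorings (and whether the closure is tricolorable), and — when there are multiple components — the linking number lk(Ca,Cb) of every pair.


V(t) = t^-1 - 1 + 2t - 2t^2 + 2t^3 - 2t^4 + t^5
bracket: A^-14 - 2A^-10 + 2A^-6 - 2A^-2 + 2A^2 - A^6 + A^10, w = +2
1 component, writhe +2, over 14 crossings
det 11, colorings 3 of 3^14 — not tricolorable
observation: det 11 = |V(-1)|; not divisible by 3, so not tricolorable


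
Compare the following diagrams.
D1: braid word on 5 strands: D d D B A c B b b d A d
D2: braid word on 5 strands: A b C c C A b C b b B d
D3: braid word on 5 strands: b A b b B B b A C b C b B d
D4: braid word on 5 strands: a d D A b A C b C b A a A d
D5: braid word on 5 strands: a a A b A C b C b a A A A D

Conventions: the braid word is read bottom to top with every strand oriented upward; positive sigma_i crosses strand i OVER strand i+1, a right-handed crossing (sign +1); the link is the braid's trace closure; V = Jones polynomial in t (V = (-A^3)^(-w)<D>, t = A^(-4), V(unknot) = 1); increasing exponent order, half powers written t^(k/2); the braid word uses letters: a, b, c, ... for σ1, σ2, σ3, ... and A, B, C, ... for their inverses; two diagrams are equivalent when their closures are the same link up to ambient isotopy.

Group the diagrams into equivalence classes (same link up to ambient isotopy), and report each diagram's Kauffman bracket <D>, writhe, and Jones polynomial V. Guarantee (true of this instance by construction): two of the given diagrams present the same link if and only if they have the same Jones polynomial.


equivalence classes: {D1} | {D2, D3, D4, D5}
D1 (bracket 1; 12 crossings at w = 0): V = 1
D2 (bracket -A^-12 + 3A^-8 - 3A^-4 + 4 - 4A^4 + 3A^8 - 2A^12 + A^16; 12 crossings at w = 0): V = t^-4 - 2t^-3 + 3t^-2 - 4t^-1 + 4 - 3t + 3t^2 - t^3
V(D3) = t^-4 - 2t^-3 + 3t^-2 - 4t^-1 + 4 - 3t + 3t^2 - t^3  (w 0, c 14, <D> = -A^-12 + 3A^-8 - 3A^-4 + 4 - 4A^4 + 3A^8 - 2A^12 + A^16)
D4 (bracket -A^-12 + 3A^-8 - 3A^-4 + 4 - 4A^4 + 3A^8 - 2A^12 + A^16; 14 crossings at w = 0): V = t^-4 - 2t^-3 + 3t^-2 - 4t^-1 + 4 - 3t + 3t^2 - t^3
V(D5) = t^-4 - 2t^-3 + 3t^-2 - 4t^-1 + 4 - 3t + 3t^2 - t^3  [14 crossings, <D> = -A^-18 + 3A^-14 - 3A^-10 + 4A^-6 - 4A^-2 + 3A^2 - 2A^6 + A^10, w = -2]
observation: 2 values of V(t) split the 5 diagrams


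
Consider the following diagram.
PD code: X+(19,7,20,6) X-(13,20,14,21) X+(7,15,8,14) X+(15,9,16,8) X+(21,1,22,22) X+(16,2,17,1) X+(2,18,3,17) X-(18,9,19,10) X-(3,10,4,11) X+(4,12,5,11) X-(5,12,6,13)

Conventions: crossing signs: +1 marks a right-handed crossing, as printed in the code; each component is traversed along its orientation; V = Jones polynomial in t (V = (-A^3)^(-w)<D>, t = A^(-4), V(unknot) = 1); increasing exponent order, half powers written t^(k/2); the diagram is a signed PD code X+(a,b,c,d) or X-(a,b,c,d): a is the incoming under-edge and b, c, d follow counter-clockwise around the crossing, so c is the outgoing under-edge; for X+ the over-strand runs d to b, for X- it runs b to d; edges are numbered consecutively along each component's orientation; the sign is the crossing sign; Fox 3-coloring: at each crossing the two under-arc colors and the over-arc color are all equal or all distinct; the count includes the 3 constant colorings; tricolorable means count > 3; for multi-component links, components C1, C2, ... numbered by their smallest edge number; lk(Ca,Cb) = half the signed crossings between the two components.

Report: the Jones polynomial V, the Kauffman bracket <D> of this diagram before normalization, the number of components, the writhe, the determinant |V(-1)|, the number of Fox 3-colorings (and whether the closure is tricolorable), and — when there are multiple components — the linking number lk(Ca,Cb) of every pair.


V(t) = t^-1 - 1 + 2t - 2t^2 + 2t^3 - 2t^4 + t^5
bracket: -A^-11 + 2A^-7 - 2A^-3 + 2A - 2A^5 + A^9 - A^13, w = +3
1 component, writhe +3, over 11 crossings
det 11, colorings 3 of 3^11 — not tricolorable
observation: V spans 6 powers of t: at least 6 crossings in any diagram


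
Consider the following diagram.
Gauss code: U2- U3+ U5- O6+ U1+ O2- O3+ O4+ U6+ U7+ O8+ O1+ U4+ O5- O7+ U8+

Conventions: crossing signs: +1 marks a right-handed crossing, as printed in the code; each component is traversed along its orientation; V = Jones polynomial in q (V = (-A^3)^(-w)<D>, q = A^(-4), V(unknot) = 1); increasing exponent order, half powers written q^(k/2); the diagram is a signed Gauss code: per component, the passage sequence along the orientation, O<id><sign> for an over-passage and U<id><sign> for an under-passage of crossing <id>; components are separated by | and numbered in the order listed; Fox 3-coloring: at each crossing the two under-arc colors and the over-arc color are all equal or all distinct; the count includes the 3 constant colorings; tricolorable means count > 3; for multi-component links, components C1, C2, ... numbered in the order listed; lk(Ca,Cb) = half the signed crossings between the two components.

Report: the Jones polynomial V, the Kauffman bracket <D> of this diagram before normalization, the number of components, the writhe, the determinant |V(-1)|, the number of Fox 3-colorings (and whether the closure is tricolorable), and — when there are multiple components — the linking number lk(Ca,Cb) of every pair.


V(q) = q - q^2 + 2q^3 - q^4 + q^5 - q^6
bracket: -A^-12 + A^-8 - A^-4 + 2 - A^4 + A^8, w = +4
1 component, writhe +4, over 8 crossings
det 7, colorings 3 of 3^8 — not tricolorable
observation: w = +4 shifts under R1 moves; the (-A^3)^(-4) factor cancels that in V


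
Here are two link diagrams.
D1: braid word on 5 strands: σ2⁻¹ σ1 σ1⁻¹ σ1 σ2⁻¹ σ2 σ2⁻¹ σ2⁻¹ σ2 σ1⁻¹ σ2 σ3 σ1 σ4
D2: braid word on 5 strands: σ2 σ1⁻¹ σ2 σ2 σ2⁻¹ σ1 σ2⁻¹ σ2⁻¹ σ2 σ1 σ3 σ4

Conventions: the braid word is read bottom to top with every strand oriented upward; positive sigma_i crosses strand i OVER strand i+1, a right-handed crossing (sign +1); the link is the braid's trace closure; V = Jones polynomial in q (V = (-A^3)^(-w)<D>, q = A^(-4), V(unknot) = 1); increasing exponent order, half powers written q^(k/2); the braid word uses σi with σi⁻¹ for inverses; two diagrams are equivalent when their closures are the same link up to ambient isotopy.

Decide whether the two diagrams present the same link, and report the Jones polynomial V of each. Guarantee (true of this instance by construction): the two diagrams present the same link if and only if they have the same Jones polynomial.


same link: no
V(D1) = q^-2 + 2 + q^2  [14 crossings, <D> = A^-2 + 2A^6 + A^14, w = +2]
V(D2) = 2 + q^2 + q^4  (w +4, c 12, <D> = A^-4 + A^4 + 2A^12)
note: 2 classes among 2 diagrams; unequal V(q) rules out equality


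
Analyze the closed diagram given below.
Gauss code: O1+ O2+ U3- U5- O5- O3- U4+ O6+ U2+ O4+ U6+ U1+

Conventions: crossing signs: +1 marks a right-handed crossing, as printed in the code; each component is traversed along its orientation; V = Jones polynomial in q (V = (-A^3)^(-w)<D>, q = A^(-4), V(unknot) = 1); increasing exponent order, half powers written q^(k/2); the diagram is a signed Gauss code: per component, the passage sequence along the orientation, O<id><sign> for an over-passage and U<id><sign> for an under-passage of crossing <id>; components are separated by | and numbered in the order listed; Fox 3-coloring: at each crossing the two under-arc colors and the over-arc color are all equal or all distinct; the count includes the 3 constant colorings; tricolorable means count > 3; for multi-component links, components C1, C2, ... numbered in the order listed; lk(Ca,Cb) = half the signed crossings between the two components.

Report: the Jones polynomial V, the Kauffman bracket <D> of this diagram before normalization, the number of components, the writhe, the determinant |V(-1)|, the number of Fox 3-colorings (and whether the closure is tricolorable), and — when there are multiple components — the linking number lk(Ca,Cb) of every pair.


V = q + q^3 - q^4
<D> = -A^-10 + A^-6 + A^2 (w = +2)
1 component over 6 crossings, w = +2
9 Fox colorings among 3^6, |V(-1)| = 3: tricolorable
why: w = +2 (over 6 crossings) is diagram-only; (-A^3)^(-2) removes it from V


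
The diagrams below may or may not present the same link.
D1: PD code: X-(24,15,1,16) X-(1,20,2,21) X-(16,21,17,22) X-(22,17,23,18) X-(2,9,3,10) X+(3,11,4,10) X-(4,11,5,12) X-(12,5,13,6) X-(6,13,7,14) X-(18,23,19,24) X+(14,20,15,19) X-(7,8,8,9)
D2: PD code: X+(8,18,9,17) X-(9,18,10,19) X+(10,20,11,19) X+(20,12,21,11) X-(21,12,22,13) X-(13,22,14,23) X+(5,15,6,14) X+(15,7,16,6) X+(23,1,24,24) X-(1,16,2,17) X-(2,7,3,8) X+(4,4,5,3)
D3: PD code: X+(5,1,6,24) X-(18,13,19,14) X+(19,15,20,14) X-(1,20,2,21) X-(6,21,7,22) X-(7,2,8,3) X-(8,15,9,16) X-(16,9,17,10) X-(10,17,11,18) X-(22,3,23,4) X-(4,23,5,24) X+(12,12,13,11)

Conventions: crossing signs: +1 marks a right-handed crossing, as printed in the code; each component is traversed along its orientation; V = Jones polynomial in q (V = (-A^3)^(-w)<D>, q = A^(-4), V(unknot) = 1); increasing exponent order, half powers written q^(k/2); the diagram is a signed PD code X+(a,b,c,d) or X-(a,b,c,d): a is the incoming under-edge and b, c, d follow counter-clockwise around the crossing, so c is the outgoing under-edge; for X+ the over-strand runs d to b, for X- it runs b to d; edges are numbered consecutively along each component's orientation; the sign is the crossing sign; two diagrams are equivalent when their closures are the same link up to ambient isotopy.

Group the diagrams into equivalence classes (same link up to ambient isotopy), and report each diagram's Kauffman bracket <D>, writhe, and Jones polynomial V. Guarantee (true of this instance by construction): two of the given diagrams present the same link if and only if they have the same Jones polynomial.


grouping into links: {D1, D3} | {D2}
V(D1) = q^-8 - 2q^-7 + q^-6 - 2q^-5 + 2q^-4 + q^-2  (w -8, c 12, <D> = A^-16 + 2A^-8 - 2A^-4 + 1 - 2A^4 + A^8)
V(D2) = 1  (w +2, c 12, <D> = A^6)
D3 (bracket A^-10 + 2A^-2 - 2A^2 + A^6 - 2A^10 + A^14; 12 crossings at w = -6): V = q^-8 - 2q^-7 + q^-6 - 2q^-5 + 2q^-4 + q^-2
why: 2 classes among 3 diagrams; unequal V(q) rules out equality


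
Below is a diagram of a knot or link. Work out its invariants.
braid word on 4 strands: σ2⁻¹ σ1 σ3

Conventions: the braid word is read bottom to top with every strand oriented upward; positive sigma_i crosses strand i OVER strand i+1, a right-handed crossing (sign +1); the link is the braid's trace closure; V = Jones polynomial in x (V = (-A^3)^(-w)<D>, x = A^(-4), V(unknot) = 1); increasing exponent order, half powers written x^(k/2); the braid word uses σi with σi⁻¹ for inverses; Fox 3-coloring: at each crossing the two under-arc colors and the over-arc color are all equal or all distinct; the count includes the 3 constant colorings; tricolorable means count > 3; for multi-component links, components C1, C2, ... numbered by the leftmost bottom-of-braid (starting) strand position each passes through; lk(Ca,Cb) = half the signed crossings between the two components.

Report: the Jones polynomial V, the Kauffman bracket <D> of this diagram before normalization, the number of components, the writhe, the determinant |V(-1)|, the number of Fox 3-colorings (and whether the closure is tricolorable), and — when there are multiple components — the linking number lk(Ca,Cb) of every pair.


V(x) = 1
bracket: -A^3, w = +1
1 component, writhe +1, over 3 crossings
det 1, colorings 3 of 3^3 — not tricolorable
observation: |V(-1)| = 1: so not tricolorable, since 3 does not divide 1


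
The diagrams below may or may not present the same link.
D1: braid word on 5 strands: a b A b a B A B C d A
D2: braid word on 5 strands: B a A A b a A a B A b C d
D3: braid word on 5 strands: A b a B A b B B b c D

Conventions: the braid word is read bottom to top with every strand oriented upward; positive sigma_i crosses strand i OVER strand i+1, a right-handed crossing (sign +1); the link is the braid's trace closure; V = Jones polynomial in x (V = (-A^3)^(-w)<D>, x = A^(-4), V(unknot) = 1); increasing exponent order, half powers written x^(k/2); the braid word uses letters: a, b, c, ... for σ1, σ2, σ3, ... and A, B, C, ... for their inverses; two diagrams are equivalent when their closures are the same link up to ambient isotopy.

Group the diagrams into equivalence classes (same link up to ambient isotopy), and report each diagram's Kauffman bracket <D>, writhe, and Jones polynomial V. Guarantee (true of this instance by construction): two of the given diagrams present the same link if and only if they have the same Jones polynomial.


classes: {D1, D2, D3}
V(D1) = -x^(-5/2) - x^(-1/2)  [11 crossings, <D> = A^-1 + A^7, w = -1]
V(D2) = -x^(-5/2) - x^(-1/2)  (w -1, c 13, <D> = A^-1 + A^7)
V(D3) = -x^(-5/2) - x^(-1/2)  (w -1, c 11, <D> = A^-1 + A^7)
insight: one V(x) for all 3 diagrams — one class (guaranteed)


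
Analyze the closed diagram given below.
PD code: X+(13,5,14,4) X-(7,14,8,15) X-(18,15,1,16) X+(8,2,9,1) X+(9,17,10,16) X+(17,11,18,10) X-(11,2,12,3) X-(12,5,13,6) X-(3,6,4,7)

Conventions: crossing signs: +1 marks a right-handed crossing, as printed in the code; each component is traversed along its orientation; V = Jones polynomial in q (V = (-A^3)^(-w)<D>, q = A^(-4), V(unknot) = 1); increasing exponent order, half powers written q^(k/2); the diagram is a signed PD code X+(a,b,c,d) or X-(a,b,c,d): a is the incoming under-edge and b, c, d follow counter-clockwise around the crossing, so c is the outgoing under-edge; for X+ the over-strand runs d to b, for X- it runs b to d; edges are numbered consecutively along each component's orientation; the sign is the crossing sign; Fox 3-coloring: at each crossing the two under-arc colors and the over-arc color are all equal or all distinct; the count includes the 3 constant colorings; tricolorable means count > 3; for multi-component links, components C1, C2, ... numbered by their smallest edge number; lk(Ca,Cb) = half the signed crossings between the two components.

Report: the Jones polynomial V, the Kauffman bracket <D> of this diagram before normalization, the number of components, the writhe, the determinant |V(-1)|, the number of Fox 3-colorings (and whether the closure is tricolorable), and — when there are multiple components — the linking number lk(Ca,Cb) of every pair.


V(q) = q^-2 - q^-1 + 1 - q + q^2
bracket: -A^-11 + A^-7 - A^-3 + A - A^5, w = -1
1 component, writhe -1, over 9 crossings
det 5, colorings 3 of 3^9 — not tricolorable
observation: V is palindromic (span 4, det 5): q -> 1/q fixes it; necessary, not sufficient, for amphichirality


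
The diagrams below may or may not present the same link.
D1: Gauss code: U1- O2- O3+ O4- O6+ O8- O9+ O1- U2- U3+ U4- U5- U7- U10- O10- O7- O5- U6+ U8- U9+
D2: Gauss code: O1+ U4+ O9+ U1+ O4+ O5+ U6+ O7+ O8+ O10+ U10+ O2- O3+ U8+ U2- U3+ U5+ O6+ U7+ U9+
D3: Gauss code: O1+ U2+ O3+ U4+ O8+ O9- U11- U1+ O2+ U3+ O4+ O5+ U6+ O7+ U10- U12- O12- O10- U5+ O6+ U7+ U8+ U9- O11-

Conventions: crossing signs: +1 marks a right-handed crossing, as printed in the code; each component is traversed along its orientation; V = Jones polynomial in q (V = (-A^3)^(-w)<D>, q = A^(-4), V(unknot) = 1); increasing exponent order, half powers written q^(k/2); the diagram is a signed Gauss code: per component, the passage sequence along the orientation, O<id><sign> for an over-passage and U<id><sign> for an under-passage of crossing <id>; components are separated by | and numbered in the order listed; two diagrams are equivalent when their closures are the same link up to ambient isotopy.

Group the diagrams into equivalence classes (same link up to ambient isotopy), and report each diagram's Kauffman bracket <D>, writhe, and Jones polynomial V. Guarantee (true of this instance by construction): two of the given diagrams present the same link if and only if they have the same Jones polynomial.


grouping into links: {D1} | {D2, D3}
V(D1) = 1  (w -4, c 10, <D> = A^-12)
D2 (bracket A^-8 - 2A^-4 + 1 - 2A^4 + 2A^8 + A^16; 10 crossings at w = +8): V = q^2 + 2q^4 - 2q^5 + q^6 - 2q^7 + q^8
V(D3) = q^2 + 2q^4 - 2q^5 + q^6 - 2q^7 + q^8  [12 crossings, <D> = A^-20 - 2A^-16 + A^-12 - 2A^-8 + 2A^-4 + A^4, w = +4]
why: V(q) takes 2 values over 3 diagrams, fixing the grouping


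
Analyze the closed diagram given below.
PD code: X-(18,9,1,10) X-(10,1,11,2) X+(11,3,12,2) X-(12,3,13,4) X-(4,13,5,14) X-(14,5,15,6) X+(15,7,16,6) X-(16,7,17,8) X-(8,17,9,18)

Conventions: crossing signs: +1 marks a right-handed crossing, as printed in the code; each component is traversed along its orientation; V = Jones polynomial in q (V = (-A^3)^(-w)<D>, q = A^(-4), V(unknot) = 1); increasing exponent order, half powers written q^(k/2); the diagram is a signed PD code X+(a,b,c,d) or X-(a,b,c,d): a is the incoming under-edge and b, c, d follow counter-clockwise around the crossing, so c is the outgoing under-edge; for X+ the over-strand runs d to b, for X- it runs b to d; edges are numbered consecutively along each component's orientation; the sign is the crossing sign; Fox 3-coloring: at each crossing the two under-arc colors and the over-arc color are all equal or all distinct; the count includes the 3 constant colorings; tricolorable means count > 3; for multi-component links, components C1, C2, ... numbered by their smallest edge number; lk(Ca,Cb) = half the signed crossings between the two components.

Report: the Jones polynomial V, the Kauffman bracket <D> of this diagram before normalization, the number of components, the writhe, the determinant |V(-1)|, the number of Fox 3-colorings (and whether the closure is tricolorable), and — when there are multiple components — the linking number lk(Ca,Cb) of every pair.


Jones polynomial: V(q) = -q^-7 + q^-6 - q^-5 + q^-4 + q^-2
<D> = -A^-7 - A + A^5 - A^9 + A^13; writhe -5
components 1, writhe -5 (9 crossings)
3-colorings: 3 of 3^9, det 5 — not tricolorable
note: w = -5 shifts under R1 moves; the (-A^3)^(5) factor cancels that in V


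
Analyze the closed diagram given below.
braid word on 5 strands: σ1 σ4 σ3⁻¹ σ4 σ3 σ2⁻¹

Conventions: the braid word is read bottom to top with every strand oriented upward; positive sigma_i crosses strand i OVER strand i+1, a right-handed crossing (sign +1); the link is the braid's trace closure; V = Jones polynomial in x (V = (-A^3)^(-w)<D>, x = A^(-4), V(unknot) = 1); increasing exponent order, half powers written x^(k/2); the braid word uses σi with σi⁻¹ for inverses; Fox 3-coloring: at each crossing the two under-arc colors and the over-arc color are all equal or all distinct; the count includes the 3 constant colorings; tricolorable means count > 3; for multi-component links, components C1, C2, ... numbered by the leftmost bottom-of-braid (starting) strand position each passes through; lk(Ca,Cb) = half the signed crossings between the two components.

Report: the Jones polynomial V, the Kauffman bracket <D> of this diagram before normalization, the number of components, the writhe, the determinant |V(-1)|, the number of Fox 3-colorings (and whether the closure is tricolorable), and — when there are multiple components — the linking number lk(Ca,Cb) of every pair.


V(x) = 1
bracket: A^6, w = +2
1 component, writhe +2, over 6 crossings
det 1, colorings 3 of 3^6 — not tricolorable
observation: w = +2 shifts under R1 moves; the (-A^3)^(-2) factor cancels that in V


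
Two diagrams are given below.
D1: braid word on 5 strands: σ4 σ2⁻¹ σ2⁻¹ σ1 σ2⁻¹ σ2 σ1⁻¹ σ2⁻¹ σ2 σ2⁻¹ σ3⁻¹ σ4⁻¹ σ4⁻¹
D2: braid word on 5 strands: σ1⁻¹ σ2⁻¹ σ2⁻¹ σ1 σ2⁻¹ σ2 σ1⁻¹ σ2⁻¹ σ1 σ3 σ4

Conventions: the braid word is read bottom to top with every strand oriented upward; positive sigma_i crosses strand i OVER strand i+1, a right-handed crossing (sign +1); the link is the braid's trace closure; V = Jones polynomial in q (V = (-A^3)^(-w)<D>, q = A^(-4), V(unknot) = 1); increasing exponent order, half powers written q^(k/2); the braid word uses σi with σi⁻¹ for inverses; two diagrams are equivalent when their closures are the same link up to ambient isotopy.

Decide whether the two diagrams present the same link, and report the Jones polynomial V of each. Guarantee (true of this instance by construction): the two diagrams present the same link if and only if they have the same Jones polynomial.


same link: yes
V(D1) = q^(-9/2) - q^(-5/2) - q^(-3/2) - q^(-1/2)  [13 crossings, <D> = A^-13 + A^-9 + A^-5 - A^3, w = -5]
V(D2) = q^(-9/2) - q^(-5/2) - q^(-3/2) - q^(-1/2)  (w -1, c 11, <D> = A^-1 + A^3 + A^7 - A^15)
note: from 13 to 11 crossings by R-moves: one link, two diagrams


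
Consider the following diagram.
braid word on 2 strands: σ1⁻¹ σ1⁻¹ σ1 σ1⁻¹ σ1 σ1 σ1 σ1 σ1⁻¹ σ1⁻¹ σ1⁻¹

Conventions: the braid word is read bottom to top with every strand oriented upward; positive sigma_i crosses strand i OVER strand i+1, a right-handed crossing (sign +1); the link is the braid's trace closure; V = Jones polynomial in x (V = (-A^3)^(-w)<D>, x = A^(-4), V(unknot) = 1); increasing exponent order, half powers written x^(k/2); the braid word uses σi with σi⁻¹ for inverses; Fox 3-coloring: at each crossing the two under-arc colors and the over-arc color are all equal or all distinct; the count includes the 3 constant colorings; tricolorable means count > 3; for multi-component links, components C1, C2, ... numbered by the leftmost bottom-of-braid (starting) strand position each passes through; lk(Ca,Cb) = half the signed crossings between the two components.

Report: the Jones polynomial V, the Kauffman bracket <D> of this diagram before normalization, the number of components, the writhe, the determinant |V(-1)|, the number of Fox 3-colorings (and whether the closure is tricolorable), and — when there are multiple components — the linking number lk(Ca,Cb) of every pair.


Jones polynomial: V(x) = 1
<D> = -A^-3; writhe -1
components 1, writhe -1 (11 crossings)
3-colorings: 3 of 3^11, det 1 — not tricolorable
note: one generator, power 1: the (2,1) torus pattern


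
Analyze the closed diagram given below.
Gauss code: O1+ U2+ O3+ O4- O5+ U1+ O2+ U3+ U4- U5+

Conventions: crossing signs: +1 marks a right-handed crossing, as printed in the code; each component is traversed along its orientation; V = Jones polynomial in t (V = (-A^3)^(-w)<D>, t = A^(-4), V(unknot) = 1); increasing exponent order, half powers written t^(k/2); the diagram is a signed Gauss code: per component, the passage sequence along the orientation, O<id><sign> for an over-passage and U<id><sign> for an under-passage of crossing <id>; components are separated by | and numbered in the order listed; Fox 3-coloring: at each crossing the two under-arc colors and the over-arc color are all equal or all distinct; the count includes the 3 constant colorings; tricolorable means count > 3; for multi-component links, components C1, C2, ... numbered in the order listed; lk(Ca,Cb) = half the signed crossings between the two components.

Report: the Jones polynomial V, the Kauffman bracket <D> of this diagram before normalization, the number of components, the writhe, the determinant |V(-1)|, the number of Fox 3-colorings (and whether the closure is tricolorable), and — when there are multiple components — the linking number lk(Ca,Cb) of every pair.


V = t + t^3 - t^4
<D> = A^-7 - A^-3 - A^5 (w = +3)
1 component over 5 crossings, w = +3
9 Fox colorings among 3^5, |V(-1)| = 3: tricolorable
why: V spans 3 powers of t: at least 3 crossings in any diagram


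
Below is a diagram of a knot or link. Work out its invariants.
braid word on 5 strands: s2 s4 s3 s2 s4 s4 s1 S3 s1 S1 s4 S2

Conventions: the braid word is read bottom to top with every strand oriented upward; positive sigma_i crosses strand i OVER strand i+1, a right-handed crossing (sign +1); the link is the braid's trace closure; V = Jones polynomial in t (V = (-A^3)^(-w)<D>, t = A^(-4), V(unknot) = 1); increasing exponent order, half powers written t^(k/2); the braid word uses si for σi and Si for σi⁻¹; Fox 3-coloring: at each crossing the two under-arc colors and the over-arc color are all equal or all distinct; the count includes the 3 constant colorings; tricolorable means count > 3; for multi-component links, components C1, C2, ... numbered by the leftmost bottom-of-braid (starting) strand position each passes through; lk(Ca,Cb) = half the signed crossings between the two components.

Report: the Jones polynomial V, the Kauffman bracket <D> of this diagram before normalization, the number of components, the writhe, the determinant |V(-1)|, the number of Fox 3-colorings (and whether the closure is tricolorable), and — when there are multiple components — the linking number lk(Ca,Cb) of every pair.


Jones polynomial: V(t) = t + 2t^3 + t^5
<D> = A^-2 + 2A^6 + A^14; writhe +6
components 3, writhe +6 (12 crossings)
linking number lk(C1,C2) = 0
lk(C1,C3): +1
lk(C2,C3) = +1
3-colorings: 3 of 3^12, det 4 — not tricolorable
note: the 3 component pairs carry total linking +2


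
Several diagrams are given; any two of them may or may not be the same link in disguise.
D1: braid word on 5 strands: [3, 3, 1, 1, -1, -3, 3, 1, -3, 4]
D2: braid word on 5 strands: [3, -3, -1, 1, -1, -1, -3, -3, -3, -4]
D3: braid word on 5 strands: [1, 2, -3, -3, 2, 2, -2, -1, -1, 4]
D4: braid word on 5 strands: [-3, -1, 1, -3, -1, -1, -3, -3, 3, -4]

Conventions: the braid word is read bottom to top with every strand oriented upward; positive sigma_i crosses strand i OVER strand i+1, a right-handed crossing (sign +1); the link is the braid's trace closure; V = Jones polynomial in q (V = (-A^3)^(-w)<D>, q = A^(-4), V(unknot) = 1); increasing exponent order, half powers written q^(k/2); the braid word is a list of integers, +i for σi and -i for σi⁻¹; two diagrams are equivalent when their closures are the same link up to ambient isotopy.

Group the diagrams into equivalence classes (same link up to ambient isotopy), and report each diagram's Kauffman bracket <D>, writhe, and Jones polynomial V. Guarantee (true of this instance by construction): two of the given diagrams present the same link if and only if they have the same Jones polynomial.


equivalence classes: {D1} | {D2, D4} | {D3}
D1 (bracket 1 + A^4 + A^8 + A^12; 10 crossings at w = +4): V = 1 + q + q^2 + q^3
V(D2) = -q^-7 + q^-4 + 2q^-3 + q^-2 + q^-1  [10 crossings, <D> = A^-14 + A^-10 + 2A^-6 + A^-2 - A^10, w = -6]
V(D3) = q^-2 + 2 + q^2  (w 0, c 10, <D> = A^-8 + 2 + A^8)
V(D4) = -q^-7 + q^-4 + 2q^-3 + q^-2 + q^-1  (w -6, c 10, <D> = A^-14 + A^-10 + 2A^-6 + A^-2 - A^10)
key observation: comparing 4 Jones polynomials yields 3 groups


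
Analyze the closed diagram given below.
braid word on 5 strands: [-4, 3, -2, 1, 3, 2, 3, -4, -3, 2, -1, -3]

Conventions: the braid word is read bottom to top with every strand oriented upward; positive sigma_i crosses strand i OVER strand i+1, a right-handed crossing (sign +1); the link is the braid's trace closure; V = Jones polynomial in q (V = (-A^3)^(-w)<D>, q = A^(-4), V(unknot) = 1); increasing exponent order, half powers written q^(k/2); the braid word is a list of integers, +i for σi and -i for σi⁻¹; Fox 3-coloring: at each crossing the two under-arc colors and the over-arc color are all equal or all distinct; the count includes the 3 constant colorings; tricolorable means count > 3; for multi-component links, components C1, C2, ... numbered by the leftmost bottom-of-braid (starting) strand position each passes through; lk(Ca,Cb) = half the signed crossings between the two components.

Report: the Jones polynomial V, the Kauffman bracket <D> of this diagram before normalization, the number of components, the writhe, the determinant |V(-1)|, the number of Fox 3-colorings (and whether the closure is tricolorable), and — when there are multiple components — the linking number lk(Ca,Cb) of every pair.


V(q) = q^-3 - q^-2 + q^-1 - 1 + q - q^2 + q^3
bracket: A^-12 - A^-8 + A^-4 - 1 + A^4 - A^8 + A^12, w = 0
1 component, writhe 0, over 12 crossings
det 7, colorings 3 of 3^12 — not tricolorable
observation: w = 0 shifts under R1 moves; the (-A^3)^(0) factor cancels that in V


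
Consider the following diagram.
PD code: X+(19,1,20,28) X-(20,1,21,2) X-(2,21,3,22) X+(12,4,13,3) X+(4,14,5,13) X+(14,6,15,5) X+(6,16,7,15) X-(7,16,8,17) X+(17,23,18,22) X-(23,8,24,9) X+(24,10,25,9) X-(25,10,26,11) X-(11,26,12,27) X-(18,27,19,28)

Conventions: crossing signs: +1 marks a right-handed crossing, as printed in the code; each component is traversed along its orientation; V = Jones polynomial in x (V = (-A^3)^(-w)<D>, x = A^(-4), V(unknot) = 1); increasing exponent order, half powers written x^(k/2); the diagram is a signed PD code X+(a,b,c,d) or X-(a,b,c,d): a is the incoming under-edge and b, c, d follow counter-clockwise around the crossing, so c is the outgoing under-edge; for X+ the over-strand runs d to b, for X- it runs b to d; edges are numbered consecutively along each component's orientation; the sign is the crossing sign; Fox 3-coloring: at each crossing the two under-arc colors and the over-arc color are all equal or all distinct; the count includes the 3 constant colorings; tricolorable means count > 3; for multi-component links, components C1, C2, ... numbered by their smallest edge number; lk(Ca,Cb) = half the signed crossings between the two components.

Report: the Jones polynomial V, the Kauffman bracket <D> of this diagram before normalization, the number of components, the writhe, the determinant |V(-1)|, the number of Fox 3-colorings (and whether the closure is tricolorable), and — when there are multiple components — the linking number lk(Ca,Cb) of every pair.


V(x) = -x^-3 + 2x^-2 - 2x^-1 + 3 - 2x + 2x^2 - x^3
bracket: -A^-12 + 2A^-8 - 2A^-4 + 3 - 2A^4 + 2A^8 - A^12, w = 0
1 component, writhe 0, over 14 crossings
det 13, colorings 3 of 3^14 — not tricolorable
observation: the span of V is 6, forcing >= 6 crossings in any diagram


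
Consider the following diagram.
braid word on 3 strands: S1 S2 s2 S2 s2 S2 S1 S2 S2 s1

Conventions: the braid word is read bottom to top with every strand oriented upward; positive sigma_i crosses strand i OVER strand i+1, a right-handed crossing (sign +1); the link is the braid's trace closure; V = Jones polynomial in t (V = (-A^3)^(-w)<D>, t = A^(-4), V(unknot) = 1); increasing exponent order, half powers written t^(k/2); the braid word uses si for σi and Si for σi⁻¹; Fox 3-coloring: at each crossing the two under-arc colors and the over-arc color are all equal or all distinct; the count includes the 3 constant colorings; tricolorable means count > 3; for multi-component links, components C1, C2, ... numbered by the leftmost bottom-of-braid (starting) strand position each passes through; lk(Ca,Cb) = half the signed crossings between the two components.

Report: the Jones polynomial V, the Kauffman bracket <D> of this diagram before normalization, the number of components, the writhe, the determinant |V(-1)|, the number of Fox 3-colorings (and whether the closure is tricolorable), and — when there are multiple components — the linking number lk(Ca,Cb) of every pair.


V(t) = -t^-4 + t^-3 + t^-1
bracket: A^-8 + 1 - A^4, w = -4
1 component, writhe -4, over 10 crossings
det 3, colorings 9 of 3^10 — tricolorable
observation: V spans 3 powers of t: at least 3 crossings in any diagram


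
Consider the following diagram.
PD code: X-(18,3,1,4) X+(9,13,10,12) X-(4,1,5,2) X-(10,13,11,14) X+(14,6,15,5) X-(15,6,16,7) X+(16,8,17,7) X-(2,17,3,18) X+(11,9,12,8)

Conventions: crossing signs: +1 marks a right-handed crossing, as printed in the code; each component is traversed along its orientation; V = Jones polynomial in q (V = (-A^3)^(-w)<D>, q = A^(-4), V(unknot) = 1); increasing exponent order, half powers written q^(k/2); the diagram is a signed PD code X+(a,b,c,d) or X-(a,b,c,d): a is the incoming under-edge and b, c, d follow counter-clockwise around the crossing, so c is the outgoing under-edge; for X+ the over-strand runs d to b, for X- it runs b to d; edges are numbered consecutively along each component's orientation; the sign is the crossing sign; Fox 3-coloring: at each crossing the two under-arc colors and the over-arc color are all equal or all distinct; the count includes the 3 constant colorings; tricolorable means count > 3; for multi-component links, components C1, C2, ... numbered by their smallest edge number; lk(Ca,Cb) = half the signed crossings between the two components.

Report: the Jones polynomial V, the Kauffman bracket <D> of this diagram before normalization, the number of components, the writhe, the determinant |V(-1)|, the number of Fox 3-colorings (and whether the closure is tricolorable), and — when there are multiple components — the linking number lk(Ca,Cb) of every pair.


V(q) = -q^-4 + q^-3 + q^-1
bracket: -A - A^9 + A^13, w = -1
1 component, writhe -1, over 9 crossings
det 3, colorings 9 of 3^9 — tricolorable
observation: V spans 3 powers of q: at least 3 crossings in any diagram


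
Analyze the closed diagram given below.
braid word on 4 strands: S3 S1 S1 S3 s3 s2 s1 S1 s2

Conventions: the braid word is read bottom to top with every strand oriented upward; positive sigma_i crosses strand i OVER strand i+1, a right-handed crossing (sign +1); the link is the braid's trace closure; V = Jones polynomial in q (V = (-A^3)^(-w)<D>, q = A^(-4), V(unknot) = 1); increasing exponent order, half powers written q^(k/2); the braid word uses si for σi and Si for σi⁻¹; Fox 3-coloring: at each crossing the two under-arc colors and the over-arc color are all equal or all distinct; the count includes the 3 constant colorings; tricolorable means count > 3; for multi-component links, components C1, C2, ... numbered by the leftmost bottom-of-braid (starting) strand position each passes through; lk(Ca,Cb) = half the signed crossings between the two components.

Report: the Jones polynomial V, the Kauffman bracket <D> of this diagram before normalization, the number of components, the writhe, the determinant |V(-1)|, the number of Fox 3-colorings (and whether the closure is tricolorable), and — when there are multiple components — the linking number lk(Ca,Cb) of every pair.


V(q) = q^-2 + 2 + q^2
bracket: -A^-11 - 2A^-3 - A^5, w = -1
3 components, writhe -1, over 9 crossings
lk(C1,C2) = -1
linking number lk(C1,C3) = 0
lk(C2,C3): +1
det 4, colorings 3 of 3^9 — not tricolorable
observation: summing lk over 3 pairs gives 0
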